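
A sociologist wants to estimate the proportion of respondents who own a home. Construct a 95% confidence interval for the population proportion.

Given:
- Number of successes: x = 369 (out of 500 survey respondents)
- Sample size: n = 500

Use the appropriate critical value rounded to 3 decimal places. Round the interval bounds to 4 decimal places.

Sample proportion: p̂ = 369/500 = 0.738000

Check conditions for normal approximation:
  np̂ = 369 ≥ 10 ✓
  n(1-p̂) = 131 ≥ 10 ✓

The sample is large enough, so use a z-interval (normal approximation) for the proportion.

For 95% confidence, z* = 1.96 (from standard normal table)

Standard error: SE = √(p̂(1-p̂)/n) = √(0.738000×0.262000/500) = 0.01966499

Margin of error: E = z* × SE = 1.96 × 0.01966499 = 0.038543

Z-interval: p̂ ± E = 0.738000 ± 0.038543 = (0.699457, 0.776543)

Rounded to 4 decimal places:

(0.6995, 0.7765)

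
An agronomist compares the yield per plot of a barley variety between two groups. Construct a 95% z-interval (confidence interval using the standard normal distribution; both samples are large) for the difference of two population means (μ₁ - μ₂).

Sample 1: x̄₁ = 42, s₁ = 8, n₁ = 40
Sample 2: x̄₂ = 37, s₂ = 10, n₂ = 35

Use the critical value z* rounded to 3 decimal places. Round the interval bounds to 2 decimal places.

Both samples are large (n₁ = 40 ≥ 30, n₂ = 35 ≥ 30), so a z-interval for the difference of means applies.

Point estimate: x̄₁ - x̄₂ = 42 - 37 = 5

Standard error: SE = √(s₁²/n₁ + s₂²/n₂)
= √(8²/40 + 10²/35)
= √(1.600000 + 2.857143)
= 2.111195

For 95% confidence, z* = 1.96 (from standard normal table)
Margin of error: E = z* × SE = 1.96 × 2.111195 = 4.1379

Z-interval: (x̄₁ - x̄₂) ± E = 5 ± 4.1379 = (0.8621, 9.1379)

Rounded to 2 decimal places:

(0.86, 9.14)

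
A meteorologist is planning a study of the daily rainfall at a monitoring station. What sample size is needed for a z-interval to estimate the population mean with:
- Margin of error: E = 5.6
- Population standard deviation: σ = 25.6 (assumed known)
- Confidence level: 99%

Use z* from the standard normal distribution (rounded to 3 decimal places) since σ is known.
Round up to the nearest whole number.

Using z* since population σ is known (z-interval formula).

For 99% confidence, z* = 2.576 (from standard normal table)

Sample size formula for z-interval: n = (z*σ/E)²

n = (2.576 × 25.6 / 5.6)²
  = (11.776000)²
  = 138.6742

Round up to the nearest whole number: n = 139

139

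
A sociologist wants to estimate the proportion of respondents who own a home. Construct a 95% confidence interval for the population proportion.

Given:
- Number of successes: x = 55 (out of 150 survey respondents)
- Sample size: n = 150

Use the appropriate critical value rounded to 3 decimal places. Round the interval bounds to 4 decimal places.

Sample proportion: p̂ = 55/150 = 0.366667

Check conditions for normal approximation:
  np̂ = 55 ≥ 10 ✓
  n(1-p̂) = 95 ≥ 10 ✓

The sample is large enough, so use a z-interval (normal approximation) for the proportion.

For 95% confidence, z* = 1.96 (from standard normal table)

Standard error: SE = √(p̂(1-p̂)/n) = √(0.366667×0.633333/150) = 0.03934651

Margin of error: E = z* × SE = 1.96 × 0.03934651 = 0.077119

Z-interval: p̂ ± E = 0.366667 ± 0.077119 = (0.289547, 0.443786)

Rounded to 4 decimal places:

(0.2895, 0.4438)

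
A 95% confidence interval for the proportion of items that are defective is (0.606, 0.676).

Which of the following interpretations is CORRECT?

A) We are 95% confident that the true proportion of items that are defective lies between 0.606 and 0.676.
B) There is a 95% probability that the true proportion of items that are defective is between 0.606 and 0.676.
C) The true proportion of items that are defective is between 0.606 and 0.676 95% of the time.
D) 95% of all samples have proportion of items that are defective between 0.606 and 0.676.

A confidence interval represents our confidence in the procedure, not a probability statement about the parameter.

Key concept: If we repeated this sampling process many times and computed a 95% CI each time, about 95% of those intervals would contain the true population parameter.

For this specific interval (0.606, 0.676):
- Midpoint (point estimate): 0.641
- Margin of error: 0.035

The correct interpretation is the one stating confidence that the true parameter lies in the interval — option A.

A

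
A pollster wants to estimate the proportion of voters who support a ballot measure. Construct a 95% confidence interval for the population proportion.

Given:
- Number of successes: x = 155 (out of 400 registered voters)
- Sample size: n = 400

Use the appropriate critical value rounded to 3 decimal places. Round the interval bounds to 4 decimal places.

Sample proportion: p̂ = 155/400 = 0.387500

Check conditions for normal approximation:
  np̂ = 155 ≥ 10 ✓
  n(1-p̂) = 245 ≥ 10 ✓

The sample is large enough, so use a z-interval (normal approximation) for the proportion.

For 95% confidence, z* = 1.96 (from standard normal table)

Standard error: SE = √(p̂(1-p̂)/n) = √(0.387500×0.612500/400) = 0.02435897

Margin of error: E = z* × SE = 1.96 × 0.02435897 = 0.047744

Z-interval: p̂ ± E = 0.387500 ± 0.047744 = (0.339756, 0.435244)

Rounded to 4 decimal places:

(0.3398, 0.4352)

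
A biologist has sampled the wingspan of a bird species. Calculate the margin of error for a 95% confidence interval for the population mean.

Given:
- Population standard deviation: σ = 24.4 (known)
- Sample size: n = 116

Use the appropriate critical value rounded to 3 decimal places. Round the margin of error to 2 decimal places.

The population standard deviation σ is known, so use the z-interval margin of error formula.

For 95% confidence, z* = 1.96 (from standard normal table)

Margin of error formula for z-interval: E = z* × σ/√n

E = 1.96 × 24.4/√116
  = 1.96 × 2.265483
  = 4.4403

Rounded to 2 decimal places:

4.44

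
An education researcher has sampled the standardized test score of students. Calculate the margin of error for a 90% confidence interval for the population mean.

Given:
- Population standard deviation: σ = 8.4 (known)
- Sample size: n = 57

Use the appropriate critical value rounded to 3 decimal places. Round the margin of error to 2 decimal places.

The population standard deviation σ is known, so use the z-interval margin of error formula.

For 90% confidence, z* = 1.645 (from standard normal table)

Margin of error formula for z-interval: E = z* × σ/√n

E = 1.645 × 8.4/√57
  = 1.645 × 1.112607
  = 1.8302

Rounded to 2 decimal places:

1.83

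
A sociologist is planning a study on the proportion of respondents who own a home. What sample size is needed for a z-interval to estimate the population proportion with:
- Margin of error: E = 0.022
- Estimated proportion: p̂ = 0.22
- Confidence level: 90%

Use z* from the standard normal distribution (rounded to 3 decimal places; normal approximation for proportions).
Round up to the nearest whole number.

Using z* for proportion z-interval (normal approximation).

For 90% confidence, z* = 1.645 (from standard normal table)

Sample size formula for proportion z-interval: n = z*²p̂(1-p̂)/E²

n = 1.645² × 0.22 × 0.78 / 0.022²
  = 2.706025 × 0.1716 / 0.000484
  = 959.4089

Round up to the nearest whole number: n = 960

960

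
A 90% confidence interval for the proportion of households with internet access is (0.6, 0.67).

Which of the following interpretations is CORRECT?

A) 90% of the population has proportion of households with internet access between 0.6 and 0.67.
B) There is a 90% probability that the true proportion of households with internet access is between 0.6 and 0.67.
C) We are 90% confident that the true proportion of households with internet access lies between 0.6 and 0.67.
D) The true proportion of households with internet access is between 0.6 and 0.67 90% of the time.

A confidence interval represents our confidence in the procedure, not a probability statement about the parameter.

Key concept: If we repeated this sampling process many times and computed a 90% CI each time, about 90% of those intervals would contain the true population parameter.

For this specific interval (0.6, 0.67):
- Midpoint (point estimate): 0.635
- Margin of error: 0.035

The correct interpretation is the one stating confidence that the true parameter lies in the interval — option C.

C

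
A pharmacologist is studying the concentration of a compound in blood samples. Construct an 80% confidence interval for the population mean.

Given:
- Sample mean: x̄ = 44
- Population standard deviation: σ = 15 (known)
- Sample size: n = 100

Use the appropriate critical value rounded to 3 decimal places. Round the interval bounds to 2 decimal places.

The population standard deviation σ is known, so use a z-interval (standard normal critical value).

For 80% confidence, z* = 1.282 (from standard normal table)

Standard error: SE = σ/√n = 15/√100 = 1.500000

Margin of error: E = z* × SE = 1.282 × 1.500000 = 1.9230

Z-interval: x̄ ± E = 44 ± 1.9230 = (42.0770, 45.9230)

Rounded to 2 decimal places:

(42.08, 45.92)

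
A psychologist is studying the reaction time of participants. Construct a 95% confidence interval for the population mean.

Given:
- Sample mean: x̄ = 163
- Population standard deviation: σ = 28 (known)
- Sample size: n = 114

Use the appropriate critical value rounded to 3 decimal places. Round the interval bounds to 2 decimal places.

The population standard deviation σ is known, so use a z-interval (standard normal critical value).

For 95% confidence, z* = 1.96 (from standard normal table)

Standard error: SE = σ/√n = 28/√114 = 2.622440

Margin of error: E = z* × SE = 1.96 × 2.622440 = 5.1400

Z-interval: x̄ ± E = 163 ± 5.1400 = (157.8600, 168.1400)

Rounded to 2 decimal places:

(157.86, 168.14)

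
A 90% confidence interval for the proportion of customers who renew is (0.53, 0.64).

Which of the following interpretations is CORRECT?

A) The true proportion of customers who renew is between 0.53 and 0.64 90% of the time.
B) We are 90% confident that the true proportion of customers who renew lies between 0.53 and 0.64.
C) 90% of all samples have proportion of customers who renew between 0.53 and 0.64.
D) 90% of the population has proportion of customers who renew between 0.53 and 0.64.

A confidence interval represents our confidence in the procedure, not a probability statement about the parameter.

Key concept: If we repeated this sampling process many times and computed a 90% CI each time, about 90% of those intervals would contain the true population parameter.

For this specific interval (0.53, 0.64):
- Midpoint (point estimate): 0.585
- Margin of error: 0.055

The correct interpretation is the one stating confidence that the true parameter lies in the interval — option B.

B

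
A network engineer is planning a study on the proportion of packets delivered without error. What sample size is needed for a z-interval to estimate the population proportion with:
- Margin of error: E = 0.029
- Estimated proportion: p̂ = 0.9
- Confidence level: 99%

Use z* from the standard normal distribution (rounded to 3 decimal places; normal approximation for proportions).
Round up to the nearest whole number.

Using z* for proportion z-interval (normal approximation).

For 99% confidence, z* = 2.576 (from standard normal table)

Sample size formula for proportion z-interval: n = z*²p̂(1-p̂)/E²

n = 2.576² × 0.9 × 0.1 / 0.029²
  = 6.635776 × 0.09 / 0.000841
  = 710.1306

Round up to the nearest whole number: n = 711

711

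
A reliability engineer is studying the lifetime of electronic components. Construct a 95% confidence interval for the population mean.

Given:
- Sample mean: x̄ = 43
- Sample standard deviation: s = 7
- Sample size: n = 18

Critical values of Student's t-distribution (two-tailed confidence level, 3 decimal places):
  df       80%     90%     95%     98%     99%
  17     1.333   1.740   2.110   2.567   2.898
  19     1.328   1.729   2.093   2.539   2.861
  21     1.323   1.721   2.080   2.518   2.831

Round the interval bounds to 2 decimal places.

The population standard deviation σ is unknown (only the sample standard deviation s is given), so use a t-interval with df = n - 1 = 18 - 1 = 17.

For 95% confidence with df = 17, t* = 2.110 (from t-table)

Standard error: SE = s/√n = 7/√18 = 1.649916

Margin of error: E = t* × SE = 2.110 × 1.649916 = 3.4813

T-interval: x̄ ± E = 43 ± 3.4813 = (39.5187, 46.4813)

Rounded to 2 decimal places:

(39.52, 46.48)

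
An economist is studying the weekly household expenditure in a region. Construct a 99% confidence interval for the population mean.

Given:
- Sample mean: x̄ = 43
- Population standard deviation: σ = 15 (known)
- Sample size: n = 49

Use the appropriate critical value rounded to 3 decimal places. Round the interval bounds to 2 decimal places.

The population standard deviation σ is known, so use a z-interval (standard normal critical value).

For 99% confidence, z* = 2.576 (from standard normal table)

Standard error: SE = σ/√n = 15/√49 = 2.142857

Margin of error: E = z* × SE = 2.576 × 2.142857 = 5.5200

Z-interval: x̄ ± E = 43 ± 5.5200 = (37.4800, 48.5200)

Rounded to 2 decimal places:

(37.48, 48.52)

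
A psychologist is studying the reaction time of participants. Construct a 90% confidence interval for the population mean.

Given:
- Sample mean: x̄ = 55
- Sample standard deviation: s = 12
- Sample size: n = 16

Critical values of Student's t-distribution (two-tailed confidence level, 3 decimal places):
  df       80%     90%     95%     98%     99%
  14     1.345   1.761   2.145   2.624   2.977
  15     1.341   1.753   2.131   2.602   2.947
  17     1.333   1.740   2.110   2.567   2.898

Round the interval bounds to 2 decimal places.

The population standard deviation σ is unknown (only the sample standard deviation s is given), so use a t-interval with df = n - 1 = 16 - 1 = 15.

For 90% confidence with df = 15, t* = 1.753 (from t-table)

Standard error: SE = s/√n = 12/√16 = 3.000000

Margin of error: E = t* × SE = 1.753 × 3.000000 = 5.2590

T-interval: x̄ ± E = 55 ± 5.2590 = (49.7410, 60.2590)

Rounded to 2 decimal places:

(49.74, 60.26)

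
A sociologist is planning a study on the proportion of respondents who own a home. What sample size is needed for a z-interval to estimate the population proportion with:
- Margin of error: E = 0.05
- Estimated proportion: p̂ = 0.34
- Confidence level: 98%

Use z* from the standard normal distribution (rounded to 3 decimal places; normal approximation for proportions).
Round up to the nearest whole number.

Using z* for proportion z-interval (normal approximation).

For 98% confidence, z* = 2.326 (from standard normal table)

Sample size formula for proportion z-interval: n = z*²p̂(1-p̂)/E²

n = 2.326² × 0.34 × 0.66 / 0.05²
  = 5.410276 × 0.2244 / 0.0025
  = 485.6264

Round up to the nearest whole number: n = 486

486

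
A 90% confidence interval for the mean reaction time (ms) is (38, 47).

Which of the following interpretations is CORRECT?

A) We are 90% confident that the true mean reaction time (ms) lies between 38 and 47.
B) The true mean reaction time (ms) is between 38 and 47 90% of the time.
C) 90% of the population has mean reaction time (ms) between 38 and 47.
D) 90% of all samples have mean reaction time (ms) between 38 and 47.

A confidence interval represents our confidence in the procedure, not a probability statement about the parameter.

Key concept: If we repeated this sampling process many times and computed a 90% CI each time, about 90% of those intervals would contain the true population parameter.

For this specific interval (38, 47):
- Midpoint (point estimate): 42.5
- Margin of error: 4.5

The correct interpretation is the one stating confidence that the true parameter lies in the interval — option A.

A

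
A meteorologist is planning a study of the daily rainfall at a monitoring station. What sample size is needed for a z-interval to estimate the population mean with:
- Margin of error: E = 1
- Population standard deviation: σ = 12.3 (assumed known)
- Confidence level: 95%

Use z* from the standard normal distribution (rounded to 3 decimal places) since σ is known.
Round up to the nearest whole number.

Using z* since population σ is known (z-interval formula).

For 95% confidence, z* = 1.96 (from standard normal table)

Sample size formula for z-interval: n = (z*σ/E)²

n = (1.96 × 12.3 / 1)²
  = (24.108000)²
  = 581.1957

Round up to the nearest whole number: n = 582

582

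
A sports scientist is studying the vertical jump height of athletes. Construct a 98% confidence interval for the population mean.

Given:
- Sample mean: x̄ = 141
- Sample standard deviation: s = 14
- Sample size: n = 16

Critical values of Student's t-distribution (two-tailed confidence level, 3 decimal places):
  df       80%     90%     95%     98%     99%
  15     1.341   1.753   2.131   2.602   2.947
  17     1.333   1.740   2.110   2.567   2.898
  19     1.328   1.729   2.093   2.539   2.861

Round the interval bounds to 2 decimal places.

The population standard deviation σ is unknown (only the sample standard deviation s is given), so use a t-interval with df = n - 1 = 16 - 1 = 15.

For 98% confidence with df = 15, t* = 2.602 (from t-table)

Standard error: SE = s/√n = 14/√16 = 3.500000

Margin of error: E = t* × SE = 2.602 × 3.500000 = 9.1070

T-interval: x̄ ± E = 141 ± 9.1070 = (131.8930, 150.1070)

Rounded to 2 decimal places:

(131.89, 150.11)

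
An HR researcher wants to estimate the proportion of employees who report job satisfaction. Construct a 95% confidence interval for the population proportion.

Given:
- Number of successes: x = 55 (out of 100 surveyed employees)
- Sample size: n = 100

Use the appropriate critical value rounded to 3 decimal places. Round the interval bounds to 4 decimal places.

Sample proportion: p̂ = 55/100 = 0.550000

Check conditions for normal approximation:
  np̂ = 55 ≥ 10 ✓
  n(1-p̂) = 45 ≥ 10 ✓

The sample is large enough, so use a z-interval (normal approximation) for the proportion.

For 95% confidence, z* = 1.96 (from standard normal table)

Standard error: SE = √(p̂(1-p̂)/n) = √(0.550000×0.450000/100) = 0.04974937

Margin of error: E = z* × SE = 1.96 × 0.04974937 = 0.097509

Z-interval: p̂ ± E = 0.550000 ± 0.097509 = (0.452491, 0.647509)

Rounded to 4 decimal places:

(0.4525, 0.6475)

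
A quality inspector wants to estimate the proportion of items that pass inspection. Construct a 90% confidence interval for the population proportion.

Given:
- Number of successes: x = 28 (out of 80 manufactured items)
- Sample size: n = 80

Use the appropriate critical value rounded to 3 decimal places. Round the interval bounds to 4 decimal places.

Sample proportion: p̂ = 28/80 = 0.350000

Check conditions for normal approximation:
  np̂ = 28 ≥ 10 ✓
  n(1-p̂) = 52 ≥ 10 ✓

The sample is large enough, so use a z-interval (normal approximation) for the proportion.

For 90% confidence, z* = 1.645 (from standard normal table)

Standard error: SE = √(p̂(1-p̂)/n) = √(0.350000×0.650000/80) = 0.05332682

Margin of error: E = z* × SE = 1.645 × 0.05332682 = 0.087723

Z-interval: p̂ ± E = 0.350000 ± 0.087723 = (0.262277, 0.437723)

Rounded to 4 decimal places:

(0.2623, 0.4377)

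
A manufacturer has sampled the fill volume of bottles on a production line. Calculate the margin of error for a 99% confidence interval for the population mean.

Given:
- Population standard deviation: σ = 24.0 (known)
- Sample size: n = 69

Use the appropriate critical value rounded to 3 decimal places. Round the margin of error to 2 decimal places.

The population standard deviation σ is known, so use the z-interval margin of error formula.

For 99% confidence, z* = 2.576 (from standard normal table)

Margin of error formula for z-interval: E = z* × σ/√n

E = 2.576 × 24.0/√69
  = 2.576 × 2.889260
  = 7.4427

Rounded to 2 decimal places:

7.44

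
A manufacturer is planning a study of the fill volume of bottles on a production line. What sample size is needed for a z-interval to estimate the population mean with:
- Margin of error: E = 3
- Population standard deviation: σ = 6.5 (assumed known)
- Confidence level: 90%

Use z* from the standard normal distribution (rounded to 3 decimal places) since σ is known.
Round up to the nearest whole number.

Using z* since population σ is known (z-interval formula).

For 90% confidence, z* = 1.645 (from standard normal table)

Sample size formula for z-interval: n = (z*σ/E)²

n = (1.645 × 6.5 / 3)²
  = (3.564167)²
  = 12.7033

Round up to the nearest whole number: n = 13

13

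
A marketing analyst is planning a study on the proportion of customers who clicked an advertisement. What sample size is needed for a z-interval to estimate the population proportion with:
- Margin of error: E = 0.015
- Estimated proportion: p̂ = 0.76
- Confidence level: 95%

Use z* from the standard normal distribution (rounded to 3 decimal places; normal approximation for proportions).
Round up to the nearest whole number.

Using z* for proportion z-interval (normal approximation).

For 95% confidence, z* = 1.96 (from standard normal table)

Sample size formula for proportion z-interval: n = z*²p̂(1-p̂)/E²

n = 1.96² × 0.76 × 0.24 / 0.015²
  = 3.8416 × 0.1824 / 0.000225
  = 3114.2571

Round up to the nearest whole number: n = 3115

3115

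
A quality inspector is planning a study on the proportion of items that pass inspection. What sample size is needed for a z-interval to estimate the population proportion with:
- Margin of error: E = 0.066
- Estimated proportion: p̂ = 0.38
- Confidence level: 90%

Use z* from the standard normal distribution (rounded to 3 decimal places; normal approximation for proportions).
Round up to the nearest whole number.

Using z* for proportion z-interval (normal approximation).

For 90% confidence, z* = 1.645 (from standard normal table)

Sample size formula for proportion z-interval: n = z*²p̂(1-p̂)/E²

n = 1.645² × 0.38 × 0.62 / 0.066²
  = 2.706025 × 0.2356 / 0.004356
  = 146.3589

Round up to the nearest whole number: n = 147

147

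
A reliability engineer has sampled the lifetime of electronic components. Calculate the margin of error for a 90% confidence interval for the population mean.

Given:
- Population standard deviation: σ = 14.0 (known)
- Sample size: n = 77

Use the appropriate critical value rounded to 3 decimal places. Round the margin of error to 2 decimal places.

The population standard deviation σ is known, so use the z-interval margin of error formula.

For 90% confidence, z* = 1.645 (from standard normal table)

Margin of error formula for z-interval: E = z* × σ/√n

E = 1.645 × 14.0/√77
  = 1.645 × 1.595448
  = 2.6245

Rounded to 2 decimal places:

2.62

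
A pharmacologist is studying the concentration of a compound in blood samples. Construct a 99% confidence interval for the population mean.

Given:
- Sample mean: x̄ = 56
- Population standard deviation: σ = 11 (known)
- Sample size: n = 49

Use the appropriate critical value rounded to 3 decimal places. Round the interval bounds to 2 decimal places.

The population standard deviation σ is known, so use a z-interval (standard normal critical value).

For 99% confidence, z* = 2.576 (from standard normal table)

Standard error: SE = σ/√n = 11/√49 = 1.571429

Margin of error: E = z* × SE = 2.576 × 1.571429 = 4.0480

Z-interval: x̄ ± E = 56 ± 4.0480 = (51.9520, 60.0480)

Rounded to 2 decimal places:

(51.95, 60.05)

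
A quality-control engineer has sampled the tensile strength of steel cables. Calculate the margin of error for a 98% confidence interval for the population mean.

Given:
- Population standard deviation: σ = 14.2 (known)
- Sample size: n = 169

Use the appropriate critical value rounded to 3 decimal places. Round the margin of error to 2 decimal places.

The population standard deviation σ is known, so use the z-interval margin of error formula.

For 98% confidence, z* = 2.326 (from standard normal table)

Margin of error formula for z-interval: E = z* × σ/√n

E = 2.326 × 14.2/√169
  = 2.326 × 1.092308
  = 2.5407

Rounded to 2 decimal places:

2.54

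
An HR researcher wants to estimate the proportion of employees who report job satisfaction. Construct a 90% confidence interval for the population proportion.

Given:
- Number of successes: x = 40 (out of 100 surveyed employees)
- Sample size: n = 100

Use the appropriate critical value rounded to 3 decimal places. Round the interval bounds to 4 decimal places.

Sample proportion: p̂ = 40/100 = 0.400000

Check conditions for normal approximation:
  np̂ = 40 ≥ 10 ✓
  n(1-p̂) = 60 ≥ 10 ✓

The sample is large enough, so use a z-interval (normal approximation) for the proportion.

For 90% confidence, z* = 1.645 (from standard normal table)

Standard error: SE = √(p̂(1-p̂)/n) = √(0.400000×0.600000/100) = 0.04898979

Margin of error: E = z* × SE = 1.645 × 0.04898979 = 0.080588

Z-interval: p̂ ± E = 0.400000 ± 0.080588 = (0.319412, 0.480588)

Rounded to 4 decimal places:

(0.3194, 0.4806)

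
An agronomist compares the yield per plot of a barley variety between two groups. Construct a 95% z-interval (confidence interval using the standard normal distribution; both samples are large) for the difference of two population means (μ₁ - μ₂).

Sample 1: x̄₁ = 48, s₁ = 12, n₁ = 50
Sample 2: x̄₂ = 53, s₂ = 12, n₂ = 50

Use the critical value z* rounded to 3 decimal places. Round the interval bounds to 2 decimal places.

Both samples are large (n₁ = 50 ≥ 30, n₂ = 50 ≥ 30), so a z-interval for the difference of means applies.

Point estimate: x̄₁ - x̄₂ = 48 - 53 = -5

Standard error: SE = √(s₁²/n₁ + s₂²/n₂)
= √(12²/50 + 12²/50)
= √(2.880000 + 2.880000)
= 2.400000

For 95% confidence, z* = 1.96 (from standard normal table)
Margin of error: E = z* × SE = 1.96 × 2.400000 = 4.7040

Z-interval: (x̄₁ - x̄₂) ± E = -5 ± 4.7040 = (-9.7040, -0.2960)

Rounded to 2 decimal places:

(-9.70, -0.30)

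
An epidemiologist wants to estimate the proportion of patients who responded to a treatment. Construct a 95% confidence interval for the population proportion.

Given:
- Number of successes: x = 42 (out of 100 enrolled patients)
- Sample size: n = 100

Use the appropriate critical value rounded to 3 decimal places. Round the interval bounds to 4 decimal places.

Sample proportion: p̂ = 42/100 = 0.420000

Check conditions for normal approximation:
  np̂ = 42 ≥ 10 ✓
  n(1-p̂) = 58 ≥ 10 ✓

The sample is large enough, so use a z-interval (normal approximation) for the proportion.

For 95% confidence, z* = 1.96 (from standard normal table)

Standard error: SE = √(p̂(1-p̂)/n) = √(0.420000×0.580000/100) = 0.04935585

Margin of error: E = z* × SE = 1.96 × 0.04935585 = 0.096737

Z-interval: p̂ ± E = 0.420000 ± 0.096737 = (0.323263, 0.516737)

Rounded to 4 decimal places:

(0.3233, 0.5167)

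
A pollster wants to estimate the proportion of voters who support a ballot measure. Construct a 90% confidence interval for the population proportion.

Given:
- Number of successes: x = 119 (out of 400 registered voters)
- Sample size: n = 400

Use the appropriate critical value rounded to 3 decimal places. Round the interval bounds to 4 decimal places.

Sample proportion: p̂ = 119/400 = 0.297500

Check conditions for normal approximation:
  np̂ = 119 ≥ 10 ✓
  n(1-p̂) = 281 ≥ 10 ✓

The sample is large enough, so use a z-interval (normal approximation) for the proportion.

For 90% confidence, z* = 1.645 (from standard normal table)

Standard error: SE = √(p̂(1-p̂)/n) = √(0.297500×0.702500/400) = 0.02285792

Margin of error: E = z* × SE = 1.645 × 0.02285792 = 0.037601

Z-interval: p̂ ± E = 0.297500 ± 0.037601 = (0.259899, 0.335101)

Rounded to 4 decimal places:

(0.2599, 0.3351)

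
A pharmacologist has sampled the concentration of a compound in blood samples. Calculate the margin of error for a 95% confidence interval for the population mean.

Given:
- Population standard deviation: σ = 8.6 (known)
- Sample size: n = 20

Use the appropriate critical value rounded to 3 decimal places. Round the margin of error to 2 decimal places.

The population standard deviation σ is known, so use the z-interval margin of error formula.

For 95% confidence, z* = 1.96 (from standard normal table)

Margin of error formula for z-interval: E = z* × σ/√n

E = 1.96 × 8.6/√20
  = 1.96 × 1.923018
  = 3.7691

Rounded to 2 decimal places:

3.77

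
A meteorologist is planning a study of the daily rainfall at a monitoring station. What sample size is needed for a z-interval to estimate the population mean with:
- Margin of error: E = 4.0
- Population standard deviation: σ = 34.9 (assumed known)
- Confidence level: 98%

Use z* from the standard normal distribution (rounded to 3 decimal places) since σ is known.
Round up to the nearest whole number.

Using z* since population σ is known (z-interval formula).

For 98% confidence, z* = 2.326 (from standard normal table)

Sample size formula for z-interval: n = (z*σ/E)²

n = (2.326 × 34.9 / 4.0)²
  = (20.294350)²
  = 411.8606

Round up to the nearest whole number: n = 412

412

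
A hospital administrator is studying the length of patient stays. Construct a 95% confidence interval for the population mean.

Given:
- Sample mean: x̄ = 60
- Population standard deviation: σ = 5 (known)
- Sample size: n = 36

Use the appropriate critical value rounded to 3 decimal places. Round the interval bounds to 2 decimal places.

The population standard deviation σ is known, so use a z-interval (standard normal critical value).

For 95% confidence, z* = 1.96 (from standard normal table)

Standard error: SE = σ/√n = 5/√36 = 0.833333

Margin of error: E = z* × SE = 1.96 × 0.833333 = 1.6333

Z-interval: x̄ ± E = 60 ± 1.6333 = (58.3667, 61.6333)

Rounded to 2 decimal places:

(58.37, 61.63)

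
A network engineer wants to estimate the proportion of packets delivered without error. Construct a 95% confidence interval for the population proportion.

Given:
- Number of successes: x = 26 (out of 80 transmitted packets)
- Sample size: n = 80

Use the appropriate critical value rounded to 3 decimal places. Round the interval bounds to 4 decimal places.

Sample proportion: p̂ = 26/80 = 0.325000

Check conditions for normal approximation:
  np̂ = 26 ≥ 10 ✓
  n(1-p̂) = 54 ≥ 10 ✓

The sample is large enough, so use a z-interval (normal approximation) for the proportion.

For 95% confidence, z* = 1.96 (from standard normal table)

Standard error: SE = √(p̂(1-p̂)/n) = √(0.325000×0.675000/80) = 0.05236590

Margin of error: E = z* × SE = 1.96 × 0.05236590 = 0.102637

Z-interval: p̂ ± E = 0.325000 ± 0.102637 = (0.222363, 0.427637)

Rounded to 4 decimal places:

(0.2224, 0.4276)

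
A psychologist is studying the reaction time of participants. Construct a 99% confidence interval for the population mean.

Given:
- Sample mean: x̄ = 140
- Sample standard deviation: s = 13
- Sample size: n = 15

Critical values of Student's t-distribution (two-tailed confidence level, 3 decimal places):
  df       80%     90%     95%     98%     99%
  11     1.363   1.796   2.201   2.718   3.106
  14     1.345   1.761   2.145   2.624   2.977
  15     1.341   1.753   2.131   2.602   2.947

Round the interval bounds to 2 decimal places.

The population standard deviation σ is unknown (only the sample standard deviation s is given), so use a t-interval with df = n - 1 = 15 - 1 = 14.

For 99% confidence with df = 14, t* = 2.977 (from t-table)

Standard error: SE = s/√n = 13/√15 = 3.356586

Margin of error: E = t* × SE = 2.977 × 3.356586 = 9.9926

T-interval: x̄ ± E = 140 ± 9.9926 = (130.0074, 149.9926)

Rounded to 2 decimal places:

(130.01, 149.99)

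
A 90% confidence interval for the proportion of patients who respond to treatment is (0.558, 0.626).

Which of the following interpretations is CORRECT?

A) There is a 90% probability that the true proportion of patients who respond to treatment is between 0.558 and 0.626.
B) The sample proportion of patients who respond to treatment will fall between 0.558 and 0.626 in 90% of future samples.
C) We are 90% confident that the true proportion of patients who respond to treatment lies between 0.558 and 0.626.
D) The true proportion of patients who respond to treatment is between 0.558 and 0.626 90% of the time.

A confidence interval represents our confidence in the procedure, not a probability statement about the parameter.

Key concept: If we repeated this sampling process many times and computed a 90% CI each time, about 90% of those intervals would contain the true population parameter.

For this specific interval (0.558, 0.626):
- Midpoint (point estimate): 0.592
- Margin of error: 0.034

The correct interpretation is the one stating confidence that the true parameter lies in the interval — option C.

C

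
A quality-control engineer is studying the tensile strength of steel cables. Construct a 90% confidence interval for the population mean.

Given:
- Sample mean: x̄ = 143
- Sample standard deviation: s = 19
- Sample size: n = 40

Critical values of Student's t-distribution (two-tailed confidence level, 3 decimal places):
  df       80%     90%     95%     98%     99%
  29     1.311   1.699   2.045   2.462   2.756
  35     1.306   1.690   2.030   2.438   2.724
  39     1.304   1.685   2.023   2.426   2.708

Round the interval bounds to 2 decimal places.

The population standard deviation σ is unknown (only the sample standard deviation s is given), so use a t-interval with df = n - 1 = 40 - 1 = 39.

For 90% confidence with df = 39, t* = 1.685 (from t-table)

Standard error: SE = s/√n = 19/√40 = 3.004164

Margin of error: E = t* × SE = 1.685 × 3.004164 = 5.0620

T-interval: x̄ ± E = 143 ± 5.0620 = (137.9380, 148.0620)

Rounded to 2 decimal places:

(137.94, 148.06)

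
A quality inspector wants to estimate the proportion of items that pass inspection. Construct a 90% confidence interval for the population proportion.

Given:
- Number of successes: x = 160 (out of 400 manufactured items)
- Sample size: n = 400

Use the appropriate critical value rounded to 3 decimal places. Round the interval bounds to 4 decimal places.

Sample proportion: p̂ = 160/400 = 0.400000

Check conditions for normal approximation:
  np̂ = 160 ≥ 10 ✓
  n(1-p̂) = 240 ≥ 10 ✓

The sample is large enough, so use a z-interval (normal approximation) for the proportion.

For 90% confidence, z* = 1.645 (from standard normal table)

Standard error: SE = √(p̂(1-p̂)/n) = √(0.400000×0.600000/400) = 0.02449490

Margin of error: E = z* × SE = 1.645 × 0.02449490 = 0.040294

Z-interval: p̂ ± E = 0.400000 ± 0.040294 = (0.359706, 0.440294)

Rounded to 4 decimal places:

(0.3597, 0.4403)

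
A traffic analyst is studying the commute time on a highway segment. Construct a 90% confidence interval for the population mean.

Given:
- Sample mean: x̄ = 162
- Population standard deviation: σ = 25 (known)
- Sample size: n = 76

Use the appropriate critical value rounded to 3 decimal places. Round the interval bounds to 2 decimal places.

The population standard deviation σ is known, so use a z-interval (standard normal critical value).

For 90% confidence, z* = 1.645 (from standard normal table)

Standard error: SE = σ/√n = 25/√76 = 2.867697

Margin of error: E = z* × SE = 1.645 × 2.867697 = 4.7174

Z-interval: x̄ ± E = 162 ± 4.7174 = (157.2826, 166.7174)

Rounded to 2 decimal places:

(157.28, 166.72)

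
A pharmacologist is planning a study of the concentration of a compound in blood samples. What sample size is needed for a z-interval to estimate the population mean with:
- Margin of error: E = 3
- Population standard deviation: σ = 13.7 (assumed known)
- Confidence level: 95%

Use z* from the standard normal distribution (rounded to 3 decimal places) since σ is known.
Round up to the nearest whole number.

Using z* since population σ is known (z-interval formula).

For 95% confidence, z* = 1.96 (from standard normal table)

Sample size formula for z-interval: n = (z*σ/E)²

n = (1.96 × 13.7 / 3)²
  = (8.950667)²
  = 80.1144

Round up to the nearest whole number: n = 81

81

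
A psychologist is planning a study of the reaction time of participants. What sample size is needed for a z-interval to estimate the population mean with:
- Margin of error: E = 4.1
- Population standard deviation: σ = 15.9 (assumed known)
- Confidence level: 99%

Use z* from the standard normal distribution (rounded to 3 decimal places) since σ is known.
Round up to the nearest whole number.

Using z* since population σ is known (z-interval formula).

For 99% confidence, z* = 2.576 (from standard normal table)

Sample size formula for z-interval: n = (z*σ/E)²

n = (2.576 × 15.9 / 4.1)²
  = (9.989854)²
  = 99.7972

Round up to the nearest whole number: n = 100

100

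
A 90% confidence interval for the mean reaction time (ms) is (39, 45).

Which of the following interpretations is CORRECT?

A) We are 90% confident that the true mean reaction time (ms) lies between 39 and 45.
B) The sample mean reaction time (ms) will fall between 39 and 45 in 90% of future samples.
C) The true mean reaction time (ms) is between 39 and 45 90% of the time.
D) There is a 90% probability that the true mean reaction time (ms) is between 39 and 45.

A confidence interval represents our confidence in the procedure, not a probability statement about the parameter.

Key concept: If we repeated this sampling process many times and computed a 90% CI each time, about 90% of those intervals would contain the true population parameter.

For this specific interval (39, 45):
- Midpoint (point estimate): 42
- Margin of error: 3

The correct interpretation is the one stating confidence that the true parameter lies in the interval — option A.

A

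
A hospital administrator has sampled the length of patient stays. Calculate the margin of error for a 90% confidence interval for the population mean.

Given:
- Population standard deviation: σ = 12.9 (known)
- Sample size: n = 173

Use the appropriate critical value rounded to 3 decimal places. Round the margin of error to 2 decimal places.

The population standard deviation σ is known, so use the z-interval margin of error formula.

For 90% confidence, z* = 1.645 (from standard normal table)

Margin of error formula for z-interval: E = z* × σ/√n

E = 1.645 × 12.9/√173
  = 1.645 × 0.980769
  = 1.6134

Rounded to 2 decimal places:

1.61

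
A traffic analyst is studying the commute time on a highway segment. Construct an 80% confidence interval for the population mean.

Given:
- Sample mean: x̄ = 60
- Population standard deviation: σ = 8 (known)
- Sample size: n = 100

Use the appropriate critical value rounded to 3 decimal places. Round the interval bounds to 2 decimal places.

The population standard deviation σ is known, so use a z-interval (standard normal critical value).

For 80% confidence, z* = 1.282 (from standard normal table)

Standard error: SE = σ/√n = 8/√100 = 0.800000

Margin of error: E = z* × SE = 1.282 × 0.800000 = 1.0256

Z-interval: x̄ ± E = 60 ± 1.0256 = (58.9744, 61.0256)

Rounded to 2 decimal places:

(58.97, 61.03)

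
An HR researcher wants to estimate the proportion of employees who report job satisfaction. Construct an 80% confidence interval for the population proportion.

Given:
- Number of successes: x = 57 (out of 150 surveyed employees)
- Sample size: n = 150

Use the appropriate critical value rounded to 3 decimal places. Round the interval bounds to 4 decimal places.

Sample proportion: p̂ = 57/150 = 0.380000

Check conditions for normal approximation:
  np̂ = 57 ≥ 10 ✓
  n(1-p̂) = 93 ≥ 10 ✓

The sample is large enough, so use a z-interval (normal approximation) for the proportion.

For 80% confidence, z* = 1.282 (from standard normal table)

Standard error: SE = √(p̂(1-p̂)/n) = √(0.380000×0.620000/150) = 0.03963164

Margin of error: E = z* × SE = 1.282 × 0.03963164 = 0.050808

Z-interval: p̂ ± E = 0.380000 ± 0.050808 = (0.329192, 0.430808)

Rounded to 4 decimal places:

(0.3292, 0.4308)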